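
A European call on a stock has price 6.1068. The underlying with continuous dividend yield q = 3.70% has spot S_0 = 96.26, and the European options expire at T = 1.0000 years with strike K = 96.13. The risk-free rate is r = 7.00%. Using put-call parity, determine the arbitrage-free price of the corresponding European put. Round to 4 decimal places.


Put-call parity: C - P = S_0 * exp(-qT) - K * exp(-rT).
S_0 * exp(-qT) = 96.2600 * 0.96367614 = 92.76346479
K * exp(-rT) = 96.1300 * 0.93239382 = 89.63101791
P = C - S*exp(-qT) + K*exp(-rT)
P = 6.1068 - 92.76346479 + 89.63101791 = 2.9744

Answer: Put price = 2.9744


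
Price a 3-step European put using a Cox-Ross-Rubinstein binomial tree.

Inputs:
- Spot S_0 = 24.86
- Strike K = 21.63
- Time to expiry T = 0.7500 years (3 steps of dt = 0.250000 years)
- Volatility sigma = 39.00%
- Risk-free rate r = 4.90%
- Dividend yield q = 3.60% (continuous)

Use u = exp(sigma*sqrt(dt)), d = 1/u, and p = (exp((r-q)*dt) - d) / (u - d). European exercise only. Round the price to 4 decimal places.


dt = T/N = 0.250000
u = exp(sigma*sqrt(dt)) = 1.215311; d = 1/u = 0.822835
p = (exp((r-q)*dt) - d) / (u - d) = 0.459698
Discount per step: exp(-r*dt) = 0.987825
Stock lattice S(k, i) with i counting down-moves:
  k=0: S(0,0) = 24.8600
  k=1: S(1,0) = 30.2126; S(1,1) = 20.4557
  k=2: S(2,0) = 36.7177; S(2,1) = 24.8600; S(2,2) = 16.8316
  k=3: S(3,0) = 44.6235; S(3,1) = 30.2126; S(3,2) = 20.4557; S(3,3) = 13.8497
Terminal payoffs V(N, i) = max(K - S_T, 0):
  V(3,0) = 0.000000; V(3,1) = 0.000000; V(3,2) = 1.174330; V(3,3) = 7.780348
Backward induction: V(k, i) = exp(-r*dt) * [p * V(k+1, i) + (1-p) * V(k+1, i+1)].
  V(2,0) = exp(-r*dt) * [p*0.000000 + (1-p)*0.000000] = 0.000000
  V(2,1) = exp(-r*dt) * [p*0.000000 + (1-p)*1.174330] = 0.626768
  V(2,2) = exp(-r*dt) * [p*1.174330 + (1-p)*7.780348] = 4.685820
  V(1,0) = exp(-r*dt) * [p*0.000000 + (1-p)*0.626768] = 0.334521
  V(1,1) = exp(-r*dt) * [p*0.626768 + (1-p)*4.685820] = 2.785549
  V(0,0) = exp(-r*dt) * [p*0.334521 + (1-p)*2.785549] = 1.638619

Answer: Price = V(0,0) = 1.6386


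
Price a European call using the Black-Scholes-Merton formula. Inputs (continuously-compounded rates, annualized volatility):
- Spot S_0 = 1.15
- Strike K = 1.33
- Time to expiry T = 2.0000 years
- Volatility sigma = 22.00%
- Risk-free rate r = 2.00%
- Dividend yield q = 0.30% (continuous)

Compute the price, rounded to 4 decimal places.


Answer: Price = 0.0917

Derivation:
d1 = (ln(S/K) + (r - q + 0.5*sigma^2) * T) / (sigma * sqrt(T)) = -0.20254431
d2 = d1 - sigma * sqrt(T) = -0.51367129
exp(-rT) = 0.96078944; exp(-qT) = 0.99401796
C = S_0 * exp(-qT) * N(d1) - K * exp(-rT) * N(d2)
N(d1) = 0.41974561; N(d2) = 0.30374091
C = 1.1500 * 0.99401796 * 0.41974561 - 1.3300 * 0.96078944 * 0.30374091 = 0.0917


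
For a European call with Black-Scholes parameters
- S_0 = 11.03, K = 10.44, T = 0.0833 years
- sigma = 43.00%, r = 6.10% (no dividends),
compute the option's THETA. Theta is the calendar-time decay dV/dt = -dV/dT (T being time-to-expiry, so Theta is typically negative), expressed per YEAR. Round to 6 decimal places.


Answer: Theta = -3.244433

Derivation:
d1 = 0.5459600670; d2 = 0.4218545877
phi(d1) = 0.3437039060; exp(-qT) = 1.0000000000; exp(-rT) = 0.9949315880
Theta = -S*exp(-qT)*phi(d1)*sigma/(2*sqrt(T)) - r*K*exp(-rT)*N(d2) + q*S*exp(-qT)*N(d1)
N(d1) = 0.7074533064; N(d2) = 0.6634344207; sqrt(T) = 0.2886173938
Term 1 = -11.0300 * 1.0000000000 * 0.3437039060 * 0.4300 / (2 * 0.2886173938) = -2.8240731342
Term 2 = -0.0610 * 10.4400 * 0.9949315880 * 0.6634344207 = -0.4203601644
Term 3 = 0 (no dividend yield, q = 0)
Theta = -2.8240731342 + (-0.4203601644) + (0.0000000000) = -3.244433


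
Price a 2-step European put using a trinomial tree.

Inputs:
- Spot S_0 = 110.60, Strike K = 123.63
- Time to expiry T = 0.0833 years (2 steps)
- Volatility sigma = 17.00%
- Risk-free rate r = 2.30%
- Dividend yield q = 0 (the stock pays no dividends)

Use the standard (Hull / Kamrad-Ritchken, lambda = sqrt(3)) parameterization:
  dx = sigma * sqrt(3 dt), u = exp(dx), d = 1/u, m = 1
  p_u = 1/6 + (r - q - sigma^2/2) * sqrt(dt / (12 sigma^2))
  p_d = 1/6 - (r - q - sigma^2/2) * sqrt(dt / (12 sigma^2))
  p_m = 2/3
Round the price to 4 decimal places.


dt = T/N = 0.041650; dx = sigma*sqrt(3*dt) = 0.060092
u = exp(dx) = 1.061934; d = 1/u = 0.941678
p_u = 0.169630, p_m = 0.666667, p_d = 0.163704
Discount per step: exp(-r*dt) = 0.999043
Stock lattice S(k, j) with j the centered position index:
  k=0: S(0,+0) = 110.6000
  k=1: S(1,-1) = 104.1496; S(1,+0) = 110.6000; S(1,+1) = 117.4499
  k=2: S(2,-2) = 98.0753; S(2,-1) = 104.1496; S(2,+0) = 110.6000; S(2,+1) = 117.4499; S(2,+2) = 124.7241
Terminal payoffs V(N, j) = max(K - S_T, 0):
  V(2,-2) = 25.554658; V(2,-1) = 19.480430; V(2,+0) = 13.030000; V(2,+1) = 6.180067; V(2,+2) = 0.000000
Backward induction: V(k, j) = exp(-r*dt) * [p_u * V(k+1, j+1) + p_m * V(k+1, j) + p_d * V(k+1, j-1)]
  V(1,-1) = exp(-r*dt) * [p_u*13.030000 + p_m*19.480430 + p_d*25.554658] = 19.362062
  V(1,+0) = exp(-r*dt) * [p_u*6.180067 + p_m*13.030000 + p_d*19.480430] = 12.911632
  V(1,+1) = exp(-r*dt) * [p_u*0.000000 + p_m*6.180067 + p_d*13.030000] = 6.247116
  V(0,+0) = exp(-r*dt) * [p_u*6.247116 + p_m*12.911632 + p_d*19.362062] = 12.824800

Answer: Price = V(0,0) = 12.8248


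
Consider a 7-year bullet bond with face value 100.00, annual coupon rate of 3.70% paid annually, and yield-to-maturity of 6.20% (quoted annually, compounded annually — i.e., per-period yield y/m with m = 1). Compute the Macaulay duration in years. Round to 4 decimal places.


Answer: Macaulay duration = 6.2286 years

Derivation:
Coupon per period c = face * coupon_rate / m = 3.700000
Periods per year m = 1; per-period yield y/m = 0.062000
Number of cashflows N = 7
Cashflows (t years, CF_t, discount factor 1/(1+y/m)^(m*t), PV):
  t = 1.0000: CF_t = 3.700000, DF = 0.941620, PV = 3.483992
  t = 2.0000: CF_t = 3.700000, DF = 0.886647, PV = 3.280596
  t = 3.0000: CF_t = 3.700000, DF = 0.834885, PV = 3.089073
  t = 4.0000: CF_t = 3.700000, DF = 0.786144, PV = 2.908732
  t = 5.0000: CF_t = 3.700000, DF = 0.740248, PV = 2.738919
  t = 6.0000: CF_t = 3.700000, DF = 0.697032, PV = 2.579019
  t = 7.0000: CF_t = 103.700000, DF = 0.656339, PV = 68.062381
Price P = sum_t PV_t = 86.142712
Macaulay numerator sum_t t * PV_t:
  t * PV_t at t = 1.0000: 3.483992
  t * PV_t at t = 2.0000: 6.561191
  t * PV_t at t = 3.0000: 9.267219
  t * PV_t at t = 4.0000: 11.634927
  t * PV_t at t = 5.0000: 13.694593
  t * PV_t at t = 6.0000: 15.474117
  t * PV_t at t = 7.0000: 476.436669
Macaulay duration D = (sum_t t * PV_t) / P = 536.552708 / 86.142712 = 6.228649


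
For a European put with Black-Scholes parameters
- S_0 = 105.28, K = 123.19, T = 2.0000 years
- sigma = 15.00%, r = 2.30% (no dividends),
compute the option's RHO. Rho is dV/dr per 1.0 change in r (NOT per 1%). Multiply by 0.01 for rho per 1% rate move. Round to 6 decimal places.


d1 = -0.4176852009; d2 = -0.6298172353
phi(d1) = 0.3656169798; exp(-qT) = 1.0000000000; exp(-rT) = 0.9550419622
N(-d2) = 0.7355929161
Rho = -K*T*exp(-rT)*N(-d2) = -123.1900 * 2.0000 * 0.9550419622 * 0.7355929161 = -173.087395

Answer: Rho = -173.087395


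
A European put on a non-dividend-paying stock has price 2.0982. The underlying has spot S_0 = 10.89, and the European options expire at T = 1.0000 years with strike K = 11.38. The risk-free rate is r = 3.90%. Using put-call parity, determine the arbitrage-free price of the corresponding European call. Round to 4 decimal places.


Answer: Call price = 2.0435

Derivation:
Put-call parity: C - P = S_0 * exp(-qT) - K * exp(-rT).
S_0 * exp(-qT) = 10.8900 * 1.00000000 = 10.89000000
K * exp(-rT) = 11.3800 * 0.96175071 = 10.94472307
C = P + S*exp(-qT) - K*exp(-rT)
C = 2.0982 + 10.89000000 - 10.94472307 = 2.0435


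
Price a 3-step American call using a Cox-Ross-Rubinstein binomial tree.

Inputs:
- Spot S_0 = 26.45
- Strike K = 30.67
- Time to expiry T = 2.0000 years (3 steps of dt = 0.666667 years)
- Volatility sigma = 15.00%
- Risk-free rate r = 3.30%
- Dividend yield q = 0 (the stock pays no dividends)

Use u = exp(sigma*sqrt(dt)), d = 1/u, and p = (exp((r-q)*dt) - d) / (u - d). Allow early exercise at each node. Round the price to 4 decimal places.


Answer: Price = V(0,0) = 1.2370

Derivation:
dt = T/N = 0.666667
u = exp(sigma*sqrt(dt)) = 1.130290; d = 1/u = 0.884728
p = (exp((r-q)*dt) - d) / (u - d) = 0.560003
Discount per step: exp(-r*dt) = 0.978240
Stock lattice S(k, i) with i counting down-moves:
  k=0: S(0,0) = 26.4500
  k=1: S(1,0) = 29.8962; S(1,1) = 23.4011
  k=2: S(2,0) = 33.7914; S(2,1) = 26.4500; S(2,2) = 20.7036
  k=3: S(3,0) = 38.1940; S(3,1) = 29.8962; S(3,2) = 23.4011; S(3,3) = 18.3171
Terminal payoffs V(N, i) = max(S_T - K, 0):
  V(3,0) = 7.524045; V(3,1) = 0.000000; V(3,2) = 0.000000; V(3,3) = 0.000000
Backward induction: V(k, i) = exp(-r*dt) * [p * V(k+1, i) + (1-p) * V(k+1, i+1)]; then take max(V_cont, immediate exercise) for American.
  V(2,0) = exp(-r*dt) * [p*7.524045 + (1-p)*0.000000] = 4.121802; exercise = 3.121359; V(2,0) = max -> 4.121802
  V(2,1) = exp(-r*dt) * [p*0.000000 + (1-p)*0.000000] = 0.000000; exercise = 0.000000; V(2,1) = max -> 0.000000
  V(2,2) = exp(-r*dt) * [p*0.000000 + (1-p)*0.000000] = 0.000000; exercise = 0.000000; V(2,2) = max -> 0.000000
  V(1,0) = exp(-r*dt) * [p*4.121802 + (1-p)*0.000000] = 2.257995; exercise = 0.000000; V(1,0) = max -> 2.257995
  V(1,1) = exp(-r*dt) * [p*0.000000 + (1-p)*0.000000] = 0.000000; exercise = 0.000000; V(1,1) = max -> 0.000000
  V(0,0) = exp(-r*dt) * [p*2.257995 + (1-p)*0.000000] = 1.236969; exercise = 0.000000; V(0,0) = max -> 1.236969


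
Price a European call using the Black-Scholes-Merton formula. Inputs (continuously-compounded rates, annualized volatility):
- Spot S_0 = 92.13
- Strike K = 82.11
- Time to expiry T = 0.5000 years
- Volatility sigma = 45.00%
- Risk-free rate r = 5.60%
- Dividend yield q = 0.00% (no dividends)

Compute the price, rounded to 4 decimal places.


d1 = (ln(S/K) + (r - q + 0.5*sigma^2) * T) / (sigma * sqrt(T)) = 0.60894720
d2 = d1 - sigma * sqrt(T) = 0.29074914
exp(-rT) = 0.97238837; exp(-qT) = 1.00000000
C = S_0 * exp(-qT) * N(d1) - K * exp(-rT) * N(d2)
N(d1) = 0.72872028; N(d2) = 0.61437841
C = 92.1300 * 1.00000000 * 0.72872028 - 82.1100 * 0.97238837 * 0.61437841 = 18.0833

Answer: Price = 18.0833


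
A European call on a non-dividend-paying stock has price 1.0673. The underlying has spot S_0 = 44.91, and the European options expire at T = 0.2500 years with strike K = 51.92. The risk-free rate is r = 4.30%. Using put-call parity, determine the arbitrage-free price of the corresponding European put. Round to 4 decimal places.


Put-call parity: C - P = S_0 * exp(-qT) - K * exp(-rT).
S_0 * exp(-qT) = 44.9100 * 1.00000000 = 44.91000000
K * exp(-rT) = 51.9200 * 0.98930757 = 51.36484928
P = C - S*exp(-qT) + K*exp(-rT)
P = 1.0673 - 44.91000000 + 51.36484928 = 7.5221

Answer: Put price = 7.5221


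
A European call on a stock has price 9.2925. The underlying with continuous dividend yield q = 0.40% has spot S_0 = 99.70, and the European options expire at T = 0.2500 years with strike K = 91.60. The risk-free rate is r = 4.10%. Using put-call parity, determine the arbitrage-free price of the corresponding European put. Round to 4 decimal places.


Put-call parity: C - P = S_0 * exp(-qT) - K * exp(-rT).
S_0 * exp(-qT) = 99.7000 * 0.99900050 = 99.60034983
K * exp(-rT) = 91.6000 * 0.98980235 = 90.66589546
P = C - S*exp(-qT) + K*exp(-rT)
P = 9.2925 - 99.60034983 + 90.66589546 = 0.3580

Answer: Put price = 0.3580


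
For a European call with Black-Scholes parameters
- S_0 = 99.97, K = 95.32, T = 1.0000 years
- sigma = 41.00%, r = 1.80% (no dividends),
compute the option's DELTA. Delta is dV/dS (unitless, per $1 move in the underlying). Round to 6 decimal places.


Answer: Delta = 0.642472

Derivation:
d1 = 0.3650743628; d2 = -0.0449256372
phi(d1) = 0.3732233749; exp(-qT) = 1.0000000000; exp(-rT) = 0.9821610324
N(d1) = 0.6424720512
Delta = exp(-qT) * N(d1) = 1.0000000000 * 0.6424720512 = 0.642472


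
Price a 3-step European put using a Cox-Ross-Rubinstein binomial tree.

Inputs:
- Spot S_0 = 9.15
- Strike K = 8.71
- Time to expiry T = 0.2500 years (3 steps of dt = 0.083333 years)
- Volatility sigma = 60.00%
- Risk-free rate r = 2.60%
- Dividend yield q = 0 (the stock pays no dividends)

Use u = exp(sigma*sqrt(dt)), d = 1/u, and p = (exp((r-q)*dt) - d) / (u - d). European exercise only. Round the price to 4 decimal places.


dt = T/N = 0.083333
u = exp(sigma*sqrt(dt)) = 1.189110; d = 1/u = 0.840965
p = (exp((r-q)*dt) - d) / (u - d) = 0.463037
Discount per step: exp(-r*dt) = 0.997836
Stock lattice S(k, i) with i counting down-moves:
  k=0: S(0,0) = 9.1500
  k=1: S(1,0) = 10.8804; S(1,1) = 7.6948
  k=2: S(2,0) = 12.9379; S(2,1) = 9.1500; S(2,2) = 6.4711
  k=3: S(3,0) = 15.3846; S(3,1) = 10.8804; S(3,2) = 7.6948; S(3,3) = 5.4420
Terminal payoffs V(N, i) = max(K - S_T, 0):
  V(3,0) = 0.000000; V(3,1) = 0.000000; V(3,2) = 1.015169; V(3,3) = 3.268044
Backward induction: V(k, i) = exp(-r*dt) * [p * V(k+1, i) + (1-p) * V(k+1, i+1)].
  V(2,0) = exp(-r*dt) * [p*0.000000 + (1-p)*0.000000] = 0.000000
  V(2,1) = exp(-r*dt) * [p*0.000000 + (1-p)*1.015169] = 0.543929
  V(2,2) = exp(-r*dt) * [p*1.015169 + (1-p)*3.268044] = 2.220064
  V(1,0) = exp(-r*dt) * [p*0.000000 + (1-p)*0.543929] = 0.291437
  V(1,1) = exp(-r*dt) * [p*0.543929 + (1-p)*2.220064] = 1.440826
  V(0,0) = exp(-r*dt) * [p*0.291437 + (1-p)*1.440826] = 0.906650

Answer: Price = V(0,0) = 0.9067


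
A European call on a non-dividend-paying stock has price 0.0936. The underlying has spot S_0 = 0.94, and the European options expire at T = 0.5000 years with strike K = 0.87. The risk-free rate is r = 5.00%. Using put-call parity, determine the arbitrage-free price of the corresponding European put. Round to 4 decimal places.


Answer: Put price = 0.0021

Derivation:
Put-call parity: C - P = S_0 * exp(-qT) - K * exp(-rT).
S_0 * exp(-qT) = 0.9400 * 1.00000000 = 0.94000000
K * exp(-rT) = 0.8700 * 0.97530991 = 0.84851962
P = C - S*exp(-qT) + K*exp(-rT)
P = 0.0936 - 0.94000000 + 0.84851962 = 0.0021


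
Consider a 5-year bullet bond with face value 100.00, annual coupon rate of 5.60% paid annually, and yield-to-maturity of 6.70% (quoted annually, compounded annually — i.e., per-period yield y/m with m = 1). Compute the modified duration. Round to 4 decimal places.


Coupon per period c = face * coupon_rate / m = 5.600000
Periods per year m = 1; per-period yield y/m = 0.067000
Number of cashflows N = 5
Cashflows (t years, CF_t, discount factor 1/(1+y/m)^(m*t), PV):
  t = 1.0000: CF_t = 5.600000, DF = 0.937207, PV = 5.248360
  t = 2.0000: CF_t = 5.600000, DF = 0.878357, PV = 4.918800
  t = 3.0000: CF_t = 5.600000, DF = 0.823203, PV = 4.609935
  t = 4.0000: CF_t = 5.600000, DF = 0.771511, PV = 4.320464
  t = 5.0000: CF_t = 105.600000, DF = 0.723066, PV = 76.355763
Price P = sum_t PV_t = 95.453321
First compute Macaulay numerator sum_t t * PV_t:
  t * PV_t at t = 1.0000: 5.248360
  t * PV_t at t = 2.0000: 9.837601
  t * PV_t at t = 3.0000: 13.829804
  t * PV_t at t = 4.0000: 17.281854
  t * PV_t at t = 5.0000: 381.778815
Macaulay duration D = 427.976434 / 95.453321 = 4.483620
Modified duration = D / (1 + y/m) = 4.483620 / (1 + 0.067000) = 4.202081

Answer: Modified duration = 4.2021


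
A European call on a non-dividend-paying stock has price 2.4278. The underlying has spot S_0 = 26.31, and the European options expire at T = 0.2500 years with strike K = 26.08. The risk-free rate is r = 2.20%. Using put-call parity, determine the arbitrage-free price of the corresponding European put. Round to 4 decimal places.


Answer: Put price = 2.0548

Derivation:
Put-call parity: C - P = S_0 * exp(-qT) - K * exp(-rT).
S_0 * exp(-qT) = 26.3100 * 1.00000000 = 26.31000000
K * exp(-rT) = 26.0800 * 0.99451510 = 25.93695374
P = C - S*exp(-qT) + K*exp(-rT)
P = 2.4278 - 26.31000000 + 25.93695374 = 2.0548


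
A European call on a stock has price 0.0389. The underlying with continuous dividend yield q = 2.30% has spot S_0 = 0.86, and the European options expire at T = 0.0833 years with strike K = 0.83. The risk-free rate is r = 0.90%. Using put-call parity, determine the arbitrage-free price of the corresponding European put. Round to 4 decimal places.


Put-call parity: C - P = S_0 * exp(-qT) - K * exp(-rT).
S_0 * exp(-qT) = 0.8600 * 0.99808593 = 0.85835390
K * exp(-rT) = 0.8300 * 0.99925058 = 0.82937798
P = C - S*exp(-qT) + K*exp(-rT)
P = 0.0389 - 0.85835390 + 0.82937798 = 0.0099

Answer: Put price = 0.0099


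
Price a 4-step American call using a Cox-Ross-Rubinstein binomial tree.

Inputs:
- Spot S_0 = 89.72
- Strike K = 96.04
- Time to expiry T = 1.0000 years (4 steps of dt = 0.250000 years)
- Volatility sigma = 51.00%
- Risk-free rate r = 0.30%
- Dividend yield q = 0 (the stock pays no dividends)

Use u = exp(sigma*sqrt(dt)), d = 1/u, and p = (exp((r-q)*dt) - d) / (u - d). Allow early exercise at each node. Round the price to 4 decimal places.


dt = T/N = 0.250000
u = exp(sigma*sqrt(dt)) = 1.290462; d = 1/u = 0.774916
p = (exp((r-q)*dt) - d) / (u - d) = 0.438049
Discount per step: exp(-r*dt) = 0.999250
Stock lattice S(k, i) with i counting down-moves:
  k=0: S(0,0) = 89.7200
  k=1: S(1,0) = 115.7802; S(1,1) = 69.5255
  k=2: S(2,0) = 149.4099; S(2,1) = 89.7200; S(2,2) = 53.8765
  k=3: S(3,0) = 192.8078; S(3,1) = 115.7802; S(3,2) = 69.5255; S(3,3) = 41.7498
  k=4: S(4,0) = 248.8110; S(4,1) = 149.4099; S(4,2) = 89.7200; S(4,3) = 53.8765; S(4,4) = 32.3526
Terminal payoffs V(N, i) = max(S_T - K, 0):
  V(4,0) = 152.771034; V(4,1) = 53.369926; V(4,2) = 0.000000; V(4,3) = 0.000000; V(4,4) = 0.000000
Backward induction: V(k, i) = exp(-r*dt) * [p * V(k+1, i) + (1-p) * V(k+1, i+1)]; then take max(V_cont, immediate exercise) for American.
  V(3,0) = exp(-r*dt) * [p*152.771034 + (1-p)*53.369926] = 96.839778; exercise = 96.767775; V(3,0) = max -> 96.839778
  V(3,1) = exp(-r*dt) * [p*53.369926 + (1-p)*0.000000] = 23.361090; exercise = 19.740217; V(3,1) = max -> 23.361090
  V(3,2) = exp(-r*dt) * [p*0.000000 + (1-p)*0.000000] = 0.000000; exercise = 0.000000; V(3,2) = max -> 0.000000
  V(3,3) = exp(-r*dt) * [p*0.000000 + (1-p)*0.000000] = 0.000000; exercise = 0.000000; V(3,3) = max -> 0.000000
  V(2,0) = exp(-r*dt) * [p*96.839778 + (1-p)*23.361090] = 55.506676; exercise = 53.369926; V(2,0) = max -> 55.506676
  V(2,1) = exp(-r*dt) * [p*23.361090 + (1-p)*0.000000] = 10.225619; exercise = 0.000000; V(2,1) = max -> 10.225619
  V(2,2) = exp(-r*dt) * [p*0.000000 + (1-p)*0.000000] = 0.000000; exercise = 0.000000; V(2,2) = max -> 0.000000
  V(1,0) = exp(-r*dt) * [p*55.506676 + (1-p)*10.225619] = 30.038382; exercise = 19.740217; V(1,0) = max -> 30.038382
  V(1,1) = exp(-r*dt) * [p*10.225619 + (1-p)*0.000000] = 4.475959; exercise = 0.000000; V(1,1) = max -> 4.475959
  V(0,0) = exp(-r*dt) * [p*30.038382 + (1-p)*4.475959] = 15.661790; exercise = 0.000000; V(0,0) = max -> 15.661790

Answer: Price = V(0,0) = 15.6618


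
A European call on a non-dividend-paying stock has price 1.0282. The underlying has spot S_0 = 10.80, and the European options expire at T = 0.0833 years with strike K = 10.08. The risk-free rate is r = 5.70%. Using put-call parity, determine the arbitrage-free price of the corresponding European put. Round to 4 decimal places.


Answer: Put price = 0.2605

Derivation:
Put-call parity: C - P = S_0 * exp(-qT) - K * exp(-rT).
S_0 * exp(-qT) = 10.8000 * 1.00000000 = 10.80000000
K * exp(-rT) = 10.0800 * 0.99526315 = 10.03225260
P = C - S*exp(-qT) + K*exp(-rT)
P = 1.0282 - 10.80000000 + 10.03225260 = 0.2605


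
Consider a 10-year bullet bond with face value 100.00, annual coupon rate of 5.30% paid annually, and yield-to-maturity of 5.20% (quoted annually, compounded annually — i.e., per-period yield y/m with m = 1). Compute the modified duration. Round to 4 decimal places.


Coupon per period c = face * coupon_rate / m = 5.300000
Periods per year m = 1; per-period yield y/m = 0.052000
Number of cashflows N = 10
Cashflows (t years, CF_t, discount factor 1/(1+y/m)^(m*t), PV):
  t = 1.0000: CF_t = 5.300000, DF = 0.950570, PV = 5.038023
  t = 2.0000: CF_t = 5.300000, DF = 0.903584, PV = 4.788995
  t = 3.0000: CF_t = 5.300000, DF = 0.858920, PV = 4.552277
  t = 4.0000: CF_t = 5.300000, DF = 0.816464, PV = 4.327259
  t = 5.0000: CF_t = 5.300000, DF = 0.776106, PV = 4.113364
  t = 6.0000: CF_t = 5.300000, DF = 0.737744, PV = 3.910042
  t = 7.0000: CF_t = 5.300000, DF = 0.701277, PV = 3.716770
  t = 8.0000: CF_t = 5.300000, DF = 0.666613, PV = 3.533051
  t = 9.0000: CF_t = 5.300000, DF = 0.633663, PV = 3.358414
  t = 10.0000: CF_t = 105.300000, DF = 0.602341, PV = 63.426533
Price P = sum_t PV_t = 100.764728
First compute Macaulay numerator sum_t t * PV_t:
  t * PV_t at t = 1.0000: 5.038023
  t * PV_t at t = 2.0000: 9.577990
  t * PV_t at t = 3.0000: 13.656830
  t * PV_t at t = 4.0000: 17.309037
  t * PV_t at t = 5.0000: 20.566821
  t * PV_t at t = 6.0000: 23.460252
  t * PV_t at t = 7.0000: 26.017390
  t * PV_t at t = 8.0000: 28.264411
  t * PV_t at t = 9.0000: 30.225725
  t * PV_t at t = 10.0000: 634.265330
Macaulay duration D = 808.381810 / 100.764728 = 8.022468
Modified duration = D / (1 + y/m) = 8.022468 / (1 + 0.052000) = 7.625920

Answer: Modified duration = 7.6259


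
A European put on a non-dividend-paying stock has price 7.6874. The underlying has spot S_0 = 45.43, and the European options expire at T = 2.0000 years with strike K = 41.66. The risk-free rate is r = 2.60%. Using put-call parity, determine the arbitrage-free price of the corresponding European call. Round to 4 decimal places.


Answer: Call price = 13.5684

Derivation:
Put-call parity: C - P = S_0 * exp(-qT) - K * exp(-rT).
S_0 * exp(-qT) = 45.4300 * 1.00000000 = 45.43000000
K * exp(-rT) = 41.6600 * 0.94932887 = 39.54904059
C = P + S*exp(-qT) - K*exp(-rT)
C = 7.6874 + 45.43000000 - 39.54904059 = 13.5684


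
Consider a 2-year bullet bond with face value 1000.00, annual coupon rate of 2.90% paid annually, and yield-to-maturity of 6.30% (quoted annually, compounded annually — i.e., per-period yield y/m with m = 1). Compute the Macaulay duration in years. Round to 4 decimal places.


Answer: Macaulay duration = 1.9709 years

Derivation:
Coupon per period c = face * coupon_rate / m = 29.000000
Periods per year m = 1; per-period yield y/m = 0.063000
Number of cashflows N = 2
Cashflows (t years, CF_t, discount factor 1/(1+y/m)^(m*t), PV):
  t = 1.0000: CF_t = 29.000000, DF = 0.940734, PV = 27.281279
  t = 2.0000: CF_t = 1029.000000, DF = 0.884980, PV = 910.644451
Price P = sum_t PV_t = 937.925731
Macaulay numerator sum_t t * PV_t:
  t * PV_t at t = 1.0000: 27.281279
  t * PV_t at t = 2.0000: 1821.288903
Macaulay duration D = (sum_t t * PV_t) / P = 1848.570182 / 937.925731 = 1.970913


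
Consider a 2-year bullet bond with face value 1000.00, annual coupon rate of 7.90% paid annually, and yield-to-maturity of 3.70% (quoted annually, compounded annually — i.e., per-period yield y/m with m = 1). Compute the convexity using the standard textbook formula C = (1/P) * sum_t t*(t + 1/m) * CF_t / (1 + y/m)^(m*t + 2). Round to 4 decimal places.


Coupon per period c = face * coupon_rate / m = 79.000000
Periods per year m = 1; per-period yield y/m = 0.037000
Number of cashflows N = 2
Cashflows (t years, CF_t, discount factor 1/(1+y/m)^(m*t), PV):
  t = 1.0000: CF_t = 79.000000, DF = 0.964320, PV = 76.181292
  t = 2.0000: CF_t = 1079.000000, DF = 0.929913, PV = 1003.376515
Price P = sum_t PV_t = 1079.557808
Convexity numerator sum_t t*(t + 1/m) * CF_t / (1+y/m)^(m*t + 2):
  t = 1.0000: term = 141.684003
  t = 2.0000: term = 5598.319361
Convexity = (1/P) * sum = 5740.003363 / 1079.557808 = 5.316995

Answer: Convexity = 5.3170


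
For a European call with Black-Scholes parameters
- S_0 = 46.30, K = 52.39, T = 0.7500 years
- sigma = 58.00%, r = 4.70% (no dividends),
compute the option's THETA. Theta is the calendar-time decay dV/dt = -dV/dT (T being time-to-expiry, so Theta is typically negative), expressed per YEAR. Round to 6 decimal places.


Answer: Theta = -6.963336

Derivation:
d1 = 0.0753068370; d2 = -0.4269878972
phi(d1) = 0.3978126580; exp(-qT) = 1.0000000000; exp(-rT) = 0.9653640451
Theta = -S*exp(-qT)*phi(d1)*sigma/(2*sqrt(T)) - r*K*exp(-rT)*N(d2) + q*S*exp(-qT)*N(d1)
N(d1) = 0.5300147091; N(d2) = 0.3346940715; sqrt(T) = 0.8660254038
Term 1 = -46.3000 * 1.0000000000 * 0.3978126580 * 0.5800 / (2 * 0.8660254038) = -6.1677527420
Term 2 = -0.0470 * 52.3900 * 0.9653640451 * 0.3346940715 = -0.7955828187
Term 3 = 0 (no dividend yield, q = 0)
Theta = -6.1677527420 + (-0.7955828187) + (0.0000000000) = -6.963336


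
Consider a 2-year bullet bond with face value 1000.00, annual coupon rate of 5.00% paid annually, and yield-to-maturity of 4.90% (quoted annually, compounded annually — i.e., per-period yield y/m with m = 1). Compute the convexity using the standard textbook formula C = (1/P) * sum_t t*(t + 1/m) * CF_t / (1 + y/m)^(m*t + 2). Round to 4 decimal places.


Answer: Convexity = 5.2796

Derivation:
Coupon per period c = face * coupon_rate / m = 50.000000
Periods per year m = 1; per-period yield y/m = 0.049000
Number of cashflows N = 2
Cashflows (t years, CF_t, discount factor 1/(1+y/m)^(m*t), PV):
  t = 1.0000: CF_t = 50.000000, DF = 0.953289, PV = 47.664442
  t = 2.0000: CF_t = 1050.000000, DF = 0.908760, PV = 954.197606
Price P = sum_t PV_t = 1001.862048
Convexity numerator sum_t t*(t + 1/m) * CF_t / (1+y/m)^(m*t + 2):
  t = 1.0000: term = 86.631041
  t = 2.0000: term = 5202.817552
Convexity = (1/P) * sum = 5289.448593 / 1001.862048 = 5.279618


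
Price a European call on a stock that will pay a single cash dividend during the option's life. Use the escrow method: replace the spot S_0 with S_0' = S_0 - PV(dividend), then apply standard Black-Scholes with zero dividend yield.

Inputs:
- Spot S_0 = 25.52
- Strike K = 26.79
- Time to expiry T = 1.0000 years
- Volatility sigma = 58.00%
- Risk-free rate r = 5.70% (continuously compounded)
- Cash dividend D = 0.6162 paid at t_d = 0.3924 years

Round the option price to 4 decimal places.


PV(D) = D * exp(-r * t_d) = 0.6162 * 0.97788148 = 0.60257057
S_0' = S_0 - PV(D) = 25.5200 - 0.60257057 = 24.91742943
d1 = (ln(S_0'/K) + (r + sigma^2/2)*T) / (sigma*sqrt(T)) = 0.26334285
d2 = d1 - sigma*sqrt(T) = -0.31665715
exp(-rT) = 0.94459407
N(d1) = 0.60385683; N(d2) = 0.37575188
C = S_0' * N(d1) - K * exp(-rT) * N(d2) = 24.91742943 * 0.60385683 - 26.7900 * 0.94459407 * 0.37575188 = 5.5379

Answer: Price = 5.5379


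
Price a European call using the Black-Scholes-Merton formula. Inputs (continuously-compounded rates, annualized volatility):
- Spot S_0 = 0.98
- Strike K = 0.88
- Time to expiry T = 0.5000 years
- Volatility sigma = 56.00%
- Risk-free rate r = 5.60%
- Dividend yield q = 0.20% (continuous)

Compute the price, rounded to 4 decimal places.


d1 = (ln(S/K) + (r - q + 0.5*sigma^2) * T) / (sigma * sqrt(T)) = 0.53798367
d2 = d1 - sigma * sqrt(T) = 0.14200387
exp(-rT) = 0.97238837; exp(-qT) = 0.99900050
C = S_0 * exp(-qT) * N(d1) - K * exp(-rT) * N(d2)
N(d1) = 0.70470584; N(d2) = 0.55646153
C = 0.9800 * 0.99900050 * 0.70470584 - 0.8800 * 0.97238837 * 0.55646153 = 0.2138

Answer: Price = 0.2138


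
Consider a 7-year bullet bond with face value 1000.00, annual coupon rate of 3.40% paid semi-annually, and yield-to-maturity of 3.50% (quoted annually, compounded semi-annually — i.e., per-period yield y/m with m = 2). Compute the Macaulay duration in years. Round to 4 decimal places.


Answer: Macaulay duration = 6.2853 years

Derivation:
Coupon per period c = face * coupon_rate / m = 17.000000
Periods per year m = 2; per-period yield y/m = 0.017500
Number of cashflows N = 14
Cashflows (t years, CF_t, discount factor 1/(1+y/m)^(m*t), PV):
  t = 0.5000: CF_t = 17.000000, DF = 0.982801, PV = 16.707617
  t = 1.0000: CF_t = 17.000000, DF = 0.965898, PV = 16.420262
  t = 1.5000: CF_t = 17.000000, DF = 0.949285, PV = 16.137850
  t = 2.0000: CF_t = 17.000000, DF = 0.932959, PV = 15.860295
  t = 2.5000: CF_t = 17.000000, DF = 0.916913, PV = 15.587513
  t = 3.0000: CF_t = 17.000000, DF = 0.901143, PV = 15.319423
  t = 3.5000: CF_t = 17.000000, DF = 0.885644, PV = 15.055944
  t = 4.0000: CF_t = 17.000000, DF = 0.870412, PV = 14.796997
  t = 4.5000: CF_t = 17.000000, DF = 0.855441, PV = 14.542503
  t = 5.0000: CF_t = 17.000000, DF = 0.840729, PV = 14.292386
  t = 5.5000: CF_t = 17.000000, DF = 0.826269, PV = 14.046571
  t = 6.0000: CF_t = 17.000000, DF = 0.812058, PV = 13.804984
  t = 6.5000: CF_t = 17.000000, DF = 0.798091, PV = 13.567552
  t = 7.0000: CF_t = 1017.000000, DF = 0.784365, PV = 797.699101
Price P = sum_t PV_t = 993.838997
Macaulay numerator sum_t t * PV_t:
  t * PV_t at t = 0.5000: 8.353808
  t * PV_t at t = 1.0000: 16.420262
  t * PV_t at t = 1.5000: 24.206775
  t * PV_t at t = 2.0000: 31.720589
  t * PV_t at t = 2.5000: 38.968783
  t * PV_t at t = 3.0000: 45.958270
  t * PV_t at t = 3.5000: 52.695805
  t * PV_t at t = 4.0000: 59.187987
  t * PV_t at t = 4.5000: 65.441263
  t * PV_t at t = 5.0000: 71.461931
  t * PV_t at t = 5.5000: 77.256142
  t * PV_t at t = 6.0000: 82.829904
  t * PV_t at t = 6.5000: 88.189087
  t * PV_t at t = 7.0000: 5583.893704
Macaulay duration D = (sum_t t * PV_t) / P = 6246.584308 / 993.838997 = 6.285308


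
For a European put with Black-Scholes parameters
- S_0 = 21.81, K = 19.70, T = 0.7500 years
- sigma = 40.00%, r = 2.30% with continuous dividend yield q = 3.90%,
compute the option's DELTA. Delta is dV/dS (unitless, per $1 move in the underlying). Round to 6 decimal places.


Answer: Delta = -0.323173

Derivation:
d1 = 0.4322908538; d2 = 0.0858806922
phi(d1) = 0.3633545410; exp(-qT) = 0.9711736407; exp(-rT) = 0.9828979294
N(-d1) = 0.3327650169
Delta = -exp(-qT) * N(-d1) = -0.9711736407 * 0.3327650169 = -0.323173


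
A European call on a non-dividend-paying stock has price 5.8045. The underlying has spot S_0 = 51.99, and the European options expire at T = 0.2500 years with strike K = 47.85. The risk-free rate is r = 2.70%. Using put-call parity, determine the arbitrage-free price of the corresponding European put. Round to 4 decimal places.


Put-call parity: C - P = S_0 * exp(-qT) - K * exp(-rT).
S_0 * exp(-qT) = 51.9900 * 1.00000000 = 51.99000000
K * exp(-rT) = 47.8500 * 0.99327273 = 47.52810013
P = C - S*exp(-qT) + K*exp(-rT)
P = 5.8045 - 51.99000000 + 47.52810013 = 1.3426

Answer: Put price = 1.3426


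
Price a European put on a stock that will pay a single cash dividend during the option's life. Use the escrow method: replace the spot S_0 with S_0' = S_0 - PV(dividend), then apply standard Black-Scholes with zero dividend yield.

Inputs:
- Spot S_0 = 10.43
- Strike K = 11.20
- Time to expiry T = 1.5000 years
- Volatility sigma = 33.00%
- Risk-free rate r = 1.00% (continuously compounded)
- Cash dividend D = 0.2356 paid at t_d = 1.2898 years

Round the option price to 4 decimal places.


PV(D) = D * exp(-r * t_d) = 0.2356 * 0.98718482 = 0.23258074
S_0' = S_0 - PV(D) = 10.4300 - 0.23258074 = 10.19741926
d1 = (ln(S_0'/K) + (r + sigma^2/2)*T) / (sigma*sqrt(T)) = 0.00716512
d2 = d1 - sigma*sqrt(T) = -0.39700069
exp(-rT) = 0.98511194
N(-d1) = 0.49714156; N(-d2) = 0.65431652
P = K * exp(-rT) * N(-d2) - S_0' * N(-d1) = 11.2000 * 0.98511194 * 0.65431652 - 10.19741926 * 0.49714156 = 2.1497

Answer: Price = 2.1497


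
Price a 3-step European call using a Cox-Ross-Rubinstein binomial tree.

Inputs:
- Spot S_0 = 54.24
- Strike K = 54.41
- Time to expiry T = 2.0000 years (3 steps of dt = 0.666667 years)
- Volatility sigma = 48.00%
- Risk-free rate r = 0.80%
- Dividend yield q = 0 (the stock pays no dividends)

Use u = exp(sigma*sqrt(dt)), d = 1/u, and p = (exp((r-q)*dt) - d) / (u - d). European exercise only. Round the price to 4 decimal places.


Answer: Price = V(0,0) = 15.7944

Derivation:
dt = T/N = 0.666667
u = exp(sigma*sqrt(dt)) = 1.479817; d = 1/u = 0.675759
p = (exp((r-q)*dt) - d) / (u - d) = 0.409906
Discount per step: exp(-r*dt) = 0.994681
Stock lattice S(k, i) with i counting down-moves:
  k=0: S(0,0) = 54.2400
  k=1: S(1,0) = 80.2653; S(1,1) = 36.6532
  k=2: S(2,0) = 118.7779; S(2,1) = 54.2400; S(2,2) = 24.7687
  k=3: S(3,0) = 175.7695; S(3,1) = 80.2653; S(3,2) = 36.6532; S(3,3) = 16.7377
Terminal payoffs V(N, i) = max(S_T - K, 0):
  V(3,0) = 121.359543; V(3,1) = 25.855268; V(3,2) = 0.000000; V(3,3) = 0.000000
Backward induction: V(k, i) = exp(-r*dt) * [p * V(k+1, i) + (1-p) * V(k+1, i+1)].
  V(2,0) = exp(-r*dt) * [p*121.359543 + (1-p)*25.855268] = 64.657314
  V(2,1) = exp(-r*dt) * [p*25.855268 + (1-p)*0.000000] = 10.541864
  V(2,2) = exp(-r*dt) * [p*0.000000 + (1-p)*0.000000] = 0.000000
  V(1,0) = exp(-r*dt) * [p*64.657314 + (1-p)*10.541864] = 32.550065
  V(1,1) = exp(-r*dt) * [p*10.541864 + (1-p)*0.000000] = 4.298192
  V(0,0) = exp(-r*dt) * [p*32.550065 + (1-p)*4.298192] = 15.794352


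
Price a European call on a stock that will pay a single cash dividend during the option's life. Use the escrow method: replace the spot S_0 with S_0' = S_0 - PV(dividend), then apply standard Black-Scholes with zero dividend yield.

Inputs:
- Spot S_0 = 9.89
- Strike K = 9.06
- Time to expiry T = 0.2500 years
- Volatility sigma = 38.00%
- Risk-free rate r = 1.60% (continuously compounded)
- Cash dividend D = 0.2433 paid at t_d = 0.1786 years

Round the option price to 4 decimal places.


Answer: Price = 1.0614

Derivation:
PV(D) = D * exp(-r * t_d) = 0.2433 * 0.99714648 = 0.24260574
S_0' = S_0 - PV(D) = 9.8900 - 0.24260574 = 9.64739426
d1 = (ln(S_0'/K) + (r + sigma^2/2)*T) / (sigma*sqrt(T)) = 0.44667755
d2 = d1 - sigma*sqrt(T) = 0.25667755
exp(-rT) = 0.99600799
N(d1) = 0.67244605; N(d2) = 0.60128615
C = S_0' * N(d1) - K * exp(-rT) * N(d2) = 9.64739426 * 0.67244605 - 9.0600 * 0.99600799 * 0.60128615 = 1.0614


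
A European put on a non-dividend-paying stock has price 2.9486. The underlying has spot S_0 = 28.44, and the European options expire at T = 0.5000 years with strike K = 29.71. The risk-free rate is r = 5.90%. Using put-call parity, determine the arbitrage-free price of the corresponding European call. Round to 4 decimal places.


Put-call parity: C - P = S_0 * exp(-qT) - K * exp(-rT).
S_0 * exp(-qT) = 28.4400 * 1.00000000 = 28.44000000
K * exp(-rT) = 29.7100 * 0.97093088 = 28.84635637
C = P + S*exp(-qT) - K*exp(-rT)
C = 2.9486 + 28.44000000 - 28.84635637 = 2.5422

Answer: Call price = 2.5422


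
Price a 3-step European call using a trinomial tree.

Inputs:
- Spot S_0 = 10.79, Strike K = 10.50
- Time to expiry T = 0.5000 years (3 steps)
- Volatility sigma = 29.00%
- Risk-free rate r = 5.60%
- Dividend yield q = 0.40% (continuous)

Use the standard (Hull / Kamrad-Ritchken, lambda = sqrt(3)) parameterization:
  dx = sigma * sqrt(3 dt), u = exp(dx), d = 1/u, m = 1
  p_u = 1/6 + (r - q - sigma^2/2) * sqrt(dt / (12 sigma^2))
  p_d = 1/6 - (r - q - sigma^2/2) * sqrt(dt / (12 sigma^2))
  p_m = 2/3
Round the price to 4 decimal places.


dt = T/N = 0.166667; dx = sigma*sqrt(3*dt) = 0.205061
u = exp(dx) = 1.227600; d = 1/u = 0.814598
p_u = 0.170710, p_m = 0.666667, p_d = 0.162623
Discount per step: exp(-r*dt) = 0.990710
Stock lattice S(k, j) with j the centered position index:
  k=0: S(0,+0) = 10.7900
  k=1: S(1,-1) = 8.7895; S(1,+0) = 10.7900; S(1,+1) = 13.2458
  k=2: S(2,-2) = 7.1599; S(2,-1) = 8.7895; S(2,+0) = 10.7900; S(2,+1) = 13.2458; S(2,+2) = 16.2605
  k=3: S(3,-3) = 5.8324; S(3,-2) = 7.1599; S(3,-1) = 8.7895; S(3,+0) = 10.7900; S(3,+1) = 13.2458; S(3,+2) = 16.2605; S(3,+3) = 19.9614
Terminal payoffs V(N, j) = max(S_T - K, 0):
  V(3,-3) = 0.000000; V(3,-2) = 0.000000; V(3,-1) = 0.000000; V(3,+0) = 0.290000; V(3,+1) = 2.745803; V(3,+2) = 5.760546; V(3,+3) = 9.461445
Backward induction: V(k, j) = exp(-r*dt) * [p_u * V(k+1, j+1) + p_m * V(k+1, j) + p_d * V(k+1, j-1)]
  V(2,-2) = exp(-r*dt) * [p_u*0.000000 + p_m*0.000000 + p_d*0.000000] = 0.000000
  V(2,-1) = exp(-r*dt) * [p_u*0.290000 + p_m*0.000000 + p_d*0.000000] = 0.049046
  V(2,+0) = exp(-r*dt) * [p_u*2.745803 + p_m*0.290000 + p_d*0.000000] = 0.655919
  V(2,+1) = exp(-r*dt) * [p_u*5.760546 + p_m*2.745803 + p_d*0.290000] = 2.834501
  V(2,+2) = exp(-r*dt) * [p_u*9.461445 + p_m*5.760546 + p_d*2.745803] = 5.847231
  V(1,-1) = exp(-r*dt) * [p_u*0.655919 + p_m*0.049046 + p_d*0.000000] = 0.143325
  V(1,+0) = exp(-r*dt) * [p_u*2.834501 + p_m*0.655919 + p_d*0.049046] = 0.920502
  V(1,+1) = exp(-r*dt) * [p_u*5.847231 + p_m*2.834501 + p_d*0.655919] = 2.966698
  V(0,+0) = exp(-r*dt) * [p_u*2.966698 + p_m*0.920502 + p_d*0.143325] = 1.132799

Answer: Price = V(0,0) = 1.1328


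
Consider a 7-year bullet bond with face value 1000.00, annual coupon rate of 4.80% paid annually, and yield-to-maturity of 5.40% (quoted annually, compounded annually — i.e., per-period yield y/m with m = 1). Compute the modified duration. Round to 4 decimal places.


Answer: Modified duration = 5.7781

Derivation:
Coupon per period c = face * coupon_rate / m = 48.000000
Periods per year m = 1; per-period yield y/m = 0.054000
Number of cashflows N = 7
Cashflows (t years, CF_t, discount factor 1/(1+y/m)^(m*t), PV):
  t = 1.0000: CF_t = 48.000000, DF = 0.948767, PV = 45.540797
  t = 2.0000: CF_t = 48.000000, DF = 0.900158, PV = 43.207587
  t = 3.0000: CF_t = 48.000000, DF = 0.854040, PV = 40.993916
  t = 4.0000: CF_t = 48.000000, DF = 0.810285, PV = 38.893658
  t = 5.0000: CF_t = 48.000000, DF = 0.768771, PV = 36.901004
  t = 6.0000: CF_t = 48.000000, DF = 0.729384, PV = 35.010440
  t = 7.0000: CF_t = 1048.000000, DF = 0.692015, PV = 725.232080
Price P = sum_t PV_t = 965.779483
First compute Macaulay numerator sum_t t * PV_t:
  t * PV_t at t = 1.0000: 45.540797
  t * PV_t at t = 2.0000: 86.415175
  t * PV_t at t = 3.0000: 122.981747
  t * PV_t at t = 4.0000: 155.574633
  t * PV_t at t = 5.0000: 184.505020
  t * PV_t at t = 6.0000: 210.062642
  t * PV_t at t = 7.0000: 5076.624560
Macaulay duration D = 5881.704574 / 965.779483 = 6.090111
Modified duration = D / (1 + y/m) = 6.090111 / (1 + 0.054000) = 5.778094


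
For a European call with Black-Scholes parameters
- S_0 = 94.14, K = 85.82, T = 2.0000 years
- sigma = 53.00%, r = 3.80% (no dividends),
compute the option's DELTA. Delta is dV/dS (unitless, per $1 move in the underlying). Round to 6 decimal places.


Answer: Delta = 0.725618

Derivation:
d1 = 0.5996144848; d2 = -0.1499187032
phi(d1) = 0.3333016649; exp(-qT) = 1.0000000000; exp(-rT) = 0.9268162066
N(d1) = 0.7256184043
Delta = exp(-qT) * N(d1) = 1.0000000000 * 0.7256184043 = 0.725618


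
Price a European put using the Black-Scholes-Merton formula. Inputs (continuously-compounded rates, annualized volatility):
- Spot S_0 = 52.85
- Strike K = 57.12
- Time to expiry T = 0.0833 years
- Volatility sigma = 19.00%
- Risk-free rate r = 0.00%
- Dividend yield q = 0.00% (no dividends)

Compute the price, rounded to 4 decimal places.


Answer: Price = 4.3764

Derivation:
d1 = (ln(S/K) + (r - q + 0.5*sigma^2) * T) / (sigma * sqrt(T)) = -1.38943810
d2 = d1 - sigma * sqrt(T) = -1.44427541
exp(-rT) = 1.00000000; exp(-qT) = 1.00000000
P = K * exp(-rT) * N(-d2) - S_0 * exp(-qT) * N(-d1)
N(-d1) = 0.91765021; N(-d2) = 0.92566924
P = 57.1200 * 1.00000000 * 0.92566924 - 52.8500 * 1.00000000 * 0.91765021 = 4.3764


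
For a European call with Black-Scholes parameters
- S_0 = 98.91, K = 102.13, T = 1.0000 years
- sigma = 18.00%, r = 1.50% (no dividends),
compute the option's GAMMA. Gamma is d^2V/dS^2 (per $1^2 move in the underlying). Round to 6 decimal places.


d1 = -0.0046453658; d2 = -0.1846453658
phi(d1) = 0.3989379760; exp(-qT) = 1.0000000000; exp(-rT) = 0.9851119396
Gamma = exp(-qT) * phi(d1) / (S * sigma * sqrt(T)) = 1.0000000000 * 0.3989379760 / (98.9100 * 0.1800 * 1.0000000000) = 0.022407

Answer: Gamma = 0.022407


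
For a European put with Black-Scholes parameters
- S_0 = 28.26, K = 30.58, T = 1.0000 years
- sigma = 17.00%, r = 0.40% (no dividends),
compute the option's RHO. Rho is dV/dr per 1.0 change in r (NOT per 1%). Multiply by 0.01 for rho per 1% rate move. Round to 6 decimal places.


Answer: Rho = -21.333048

Derivation:
d1 = -0.3555813132; d2 = -0.5255813132
phi(d1) = 0.3745022124; exp(-qT) = 1.0000000000; exp(-rT) = 0.9960079893
N(-d2) = 0.7004104284
Rho = -K*T*exp(-rT)*N(-d2) = -30.5800 * 1.0000 * 0.9960079893 * 0.7004104284 = -21.333048


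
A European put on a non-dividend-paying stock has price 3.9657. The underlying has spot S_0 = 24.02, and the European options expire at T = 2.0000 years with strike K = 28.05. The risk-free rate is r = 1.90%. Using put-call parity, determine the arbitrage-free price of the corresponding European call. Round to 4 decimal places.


Put-call parity: C - P = S_0 * exp(-qT) - K * exp(-rT).
S_0 * exp(-qT) = 24.0200 * 1.00000000 = 24.02000000
K * exp(-rT) = 28.0500 * 0.96271294 = 27.00409799
C = P + S*exp(-qT) - K*exp(-rT)
C = 3.9657 + 24.02000000 - 27.00409799 = 0.9816

Answer: Call price = 0.9816
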